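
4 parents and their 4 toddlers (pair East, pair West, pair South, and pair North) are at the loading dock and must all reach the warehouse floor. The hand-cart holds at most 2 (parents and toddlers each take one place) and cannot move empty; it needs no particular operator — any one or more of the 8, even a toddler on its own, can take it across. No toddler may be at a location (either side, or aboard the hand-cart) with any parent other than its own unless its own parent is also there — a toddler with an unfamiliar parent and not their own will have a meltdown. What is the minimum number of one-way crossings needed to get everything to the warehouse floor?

impossible

Following every safe sequence of crossings from the start, the most of the 8 that can be at the warehouse floor as the hand-cart arrives there on crossings 1, 3, 5 is 2, 3, 4 respectively; the best ever achieved is 4 of 8.
From crossing 7 on, no configuration arises that was not already reachable earlier: only 44 distinct safe configurations (who is on which side, and where the hand-cart is) can ever be reached, none of them has everyone across, and every continuation just revisits them. So no valid plan exists.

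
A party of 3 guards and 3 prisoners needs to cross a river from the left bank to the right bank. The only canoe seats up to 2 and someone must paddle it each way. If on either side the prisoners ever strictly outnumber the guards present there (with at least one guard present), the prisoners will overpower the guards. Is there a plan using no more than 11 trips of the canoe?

Yes

Yes — this plan uses 11 crossings (≤ 11):
1. 2 prisoners → the right bank.  (the left bank: 3G 1P; the right bank: 0G 2P)
2. 1 prisoner ← the left bank.  (the left bank: 3G 2P; the right bank: 0G 1P)
3. 2 prisoners → the right bank.  (the left bank: 3G 0P; the right bank: 0G 3P)
4. 1 prisoner ← the left bank.  (the left bank: 3G 1P; the right bank: 0G 2P)
5. 2 guards → the right bank.  (the left bank: 1G 1P; the right bank: 2G 2P)
6. 1 guard and 1 prisoner ← the left bank.  (the left bank: 2G 2P; the right bank: 1G 1P)
7. 2 guards → the right bank.  (the left bank: 0G 2P; the right bank: 3G 1P)
8. 1 prisoner ← the left bank.  (the left bank: 0G 3P; the right bank: 3G 0P)
9. 2 prisoners → the right bank.  (the left bank: 0G 1P; the right bank: 3G 2P)
10. 1 prisoner ← the left bank.  (the left bank: 0G 2P; the right bank: 3G 1P)
11. 2 prisoners → the right bank.  (the left bank: 0G 0P; the right bank: 3G 3P)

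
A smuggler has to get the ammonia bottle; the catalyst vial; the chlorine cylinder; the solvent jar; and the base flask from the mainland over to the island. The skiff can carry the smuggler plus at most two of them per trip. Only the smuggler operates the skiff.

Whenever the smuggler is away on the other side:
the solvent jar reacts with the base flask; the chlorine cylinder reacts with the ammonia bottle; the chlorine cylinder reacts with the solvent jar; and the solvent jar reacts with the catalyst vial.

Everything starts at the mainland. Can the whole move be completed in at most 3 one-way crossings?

Counting alone: the smuggler can take at most 2 across per trip to the island, so moving all 5 needs at least 3 loaded trips out, with a return between consecutive ones — at least 5 crossings.
Since 3 < 5, 3 crossings cannot be enough. (The shortest complete plan in fact takes 5:)
1. Smuggler goes to the island with the ammonia bottle and the solvent jar.  [the mainland: the base flask, the catalyst vial, the chlorine cylinder | the island: the ammonia bottle, the solvent jar]
2. Smuggler goes back to the mainland alone.  [the mainland: the base flask, the catalyst vial, the chlorine cylinder | the island: the ammonia bottle, the solvent jar]
3. Smuggler goes to the island with the base flask and the catalyst vial.  [the mainland: the chlorine cylinder | the island: the ammonia bottle, the base flask, the catalyst vial, the solvent jar]
4. Smuggler goes back to the mainland with the solvent jar.  [the mainland: the chlorine cylinder, the solvent jar | the island: the ammonia bottle, the base flask, the catalyst vial]
5. Smuggler goes to the island with the chlorine cylinder and the solvent jar.  [the mainland: — | the island: the ammonia bottle, the base flask, the catalyst vial, the chlorine cylinder, the solvent jar]

No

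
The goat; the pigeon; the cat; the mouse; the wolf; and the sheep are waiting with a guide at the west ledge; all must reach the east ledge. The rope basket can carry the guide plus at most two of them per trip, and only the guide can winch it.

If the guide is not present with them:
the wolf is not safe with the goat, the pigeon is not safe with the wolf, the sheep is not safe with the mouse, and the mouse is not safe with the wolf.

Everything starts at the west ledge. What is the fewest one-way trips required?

Counting alone: the guide can take at most 2 across per trip to the east ledge, so moving all 6 needs at least 3 loaded trips out, with a return between consecutive ones — at least 5 crossings.
The safety rule pushes this higher. Following every safe sequence of crossings, the most of the 6 that can be at the east ledge as the rope basket arrives there on crossing 5 is 5 — never all 6.
So no plan with fewer than 7 crossings exists, and this one achieves 7:
1. Guide goes to the east ledge with the mouse and the wolf.  [the west ledge: the cat, the goat, the pigeon, the sheep | the east ledge: the mouse, the wolf]
2. Guide goes back to the west ledge with the mouse.  [the west ledge: the cat, the goat, the mouse, the pigeon, the sheep | the east ledge: the wolf]
3. Guide goes to the east ledge with the goat and the mouse.  [the west ledge: the cat, the pigeon, the sheep | the east ledge: the goat, the mouse, the wolf]
4. Guide goes back to the west ledge with the wolf.  [the west ledge: the cat, the pigeon, the sheep, the wolf | the east ledge: the goat, the mouse]
5. Guide goes to the east ledge with the cat and the pigeon.  [the west ledge: the sheep, the wolf | the east ledge: the cat, the goat, the mouse, the pigeon]
6. Guide goes back to the west ledge alone.  [the west ledge: the sheep, the wolf | the east ledge: the cat, the goat, the mouse, the pigeon]
7. Guide goes to the east ledge with the sheep and the wolf.  [the west ledge: — | the east ledge: the cat, the goat, the mouse, the pigeon, the sheep, the wolf]

7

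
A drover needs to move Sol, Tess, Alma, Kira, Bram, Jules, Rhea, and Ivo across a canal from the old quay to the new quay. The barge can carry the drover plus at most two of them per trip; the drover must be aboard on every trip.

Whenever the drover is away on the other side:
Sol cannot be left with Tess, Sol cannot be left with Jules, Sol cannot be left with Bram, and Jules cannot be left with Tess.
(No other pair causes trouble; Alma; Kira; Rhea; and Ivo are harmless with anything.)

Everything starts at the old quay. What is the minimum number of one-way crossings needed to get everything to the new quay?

13

Counting alone: the drover can take at most 2 across per trip to the new quay, so moving all 8 needs at least 4 loaded trips out, with a return between consecutive ones — at least 7 crossings.
The safety rule pushes this higher. Following every safe sequence of crossings, the most of the 8 that can be at the new quay as the barge arrives there on crossings 7, 9, 11 is 5, 6, 7 respectively — never all 8.
So no plan with fewer than 13 crossings exists, and this one achieves 13:
1. Drover goes to the new quay with Sol and Tess.
2. Drover goes back to the old quay with Sol.
3. Drover goes to the new quay with Alma and Sol.
4. Drover goes back to the old quay with Sol.
5. Drover goes to the new quay with Kira and Sol.
6. Drover goes back to the old quay with Sol.
7. Drover goes to the new quay with Bram and Sol.
8. Drover goes back to the old quay with Sol.
9. Drover goes to the new quay with Rhea and Sol.
10. Drover goes back to the old quay with Sol.
11. Drover goes to the new quay with Ivo and Sol.
12. Drover goes back to the old quay with Sol.
13. Drover goes to the new quay with Jules and Sol.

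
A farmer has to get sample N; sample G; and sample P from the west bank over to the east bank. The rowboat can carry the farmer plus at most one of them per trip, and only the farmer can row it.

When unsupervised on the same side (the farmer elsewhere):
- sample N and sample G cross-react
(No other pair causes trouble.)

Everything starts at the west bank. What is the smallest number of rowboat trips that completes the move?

Counting alone: the farmer can take at most 1 across per trip to the east bank, so moving all 3 needs at least 3 loaded trips out, with a return between consecutive ones — at least 5 crossings.
The plan below uses exactly 5 crossings, so it is optimal:
1. Farmer goes to the east bank with sample N.
2. Farmer goes back to the west bank alone.
3. Farmer goes to the east bank with sample P.
4. Farmer goes back to the west bank alone.
5. Farmer goes to the east bank with sample G.

5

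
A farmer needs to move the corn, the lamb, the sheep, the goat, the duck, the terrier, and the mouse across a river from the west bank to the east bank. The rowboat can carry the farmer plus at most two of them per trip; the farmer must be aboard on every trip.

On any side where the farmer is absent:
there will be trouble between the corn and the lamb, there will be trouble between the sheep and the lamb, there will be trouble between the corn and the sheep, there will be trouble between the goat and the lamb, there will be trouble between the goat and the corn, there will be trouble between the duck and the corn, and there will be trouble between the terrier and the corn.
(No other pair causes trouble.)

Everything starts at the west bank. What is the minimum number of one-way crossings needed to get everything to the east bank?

11

Counting alone: the farmer can take at most 2 across per trip to the east bank, so moving all 7 needs at least 4 loaded trips out, with a return between consecutive ones — at least 7 crossings.
The safety rule pushes this higher. Following every safe sequence of crossings, the most of the 7 that can be at the east bank as the rowboat arrives there on crossings 7, 9 is 5, 6 respectively — never all 7.
So no plan with fewer than 11 crossings exists, and this one achieves 11:
1. Farmer goes to the east bank with the corn and the lamb.
2. Farmer goes back to the west bank with the corn.
3. Farmer goes to the east bank with the corn and the duck.
4. Farmer goes back to the west bank with the corn.
5. Farmer goes to the east bank with the corn and the terrier.
6. Farmer goes back to the west bank with the corn.
7. Farmer goes to the east bank with the corn and the mouse.
8. Farmer goes back to the west bank with the corn.
9. Farmer goes to the east bank with the goat and the sheep.
10. Farmer goes back to the west bank with the lamb.
11. Farmer goes to the east bank with the corn and the lamb.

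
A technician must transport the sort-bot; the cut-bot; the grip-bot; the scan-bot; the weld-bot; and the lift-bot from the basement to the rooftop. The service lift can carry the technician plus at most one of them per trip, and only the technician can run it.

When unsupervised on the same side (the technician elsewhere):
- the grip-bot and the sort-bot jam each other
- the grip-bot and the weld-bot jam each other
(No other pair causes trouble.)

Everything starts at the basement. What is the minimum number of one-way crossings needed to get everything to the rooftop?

13

Counting alone: the technician can take at most 1 across per trip to the rooftop, so moving all 6 needs at least 6 loaded trips out, with a return between consecutive ones — at least 11 crossings.
The safety rule pushes this higher. Following every safe sequence of crossings, the most of the 6 that can be at the rooftop as the service lift arrives there on crossing 11 is 5 — never all 6.
So no plan with fewer than 13 crossings exists, and this one achieves 13:
1. Technician goes to the rooftop with the grip-bot.
2. Technician goes back to the basement alone.
3. Technician goes to the rooftop with the sort-bot.
4. Technician goes back to the basement with the grip-bot.
5. Technician goes to the rooftop with the weld-bot.
6. Technician goes back to the basement alone.
7. Technician goes to the rooftop with the cut-bot.
8. Technician goes back to the basement alone.
9. Technician goes to the rooftop with the scan-bot.
10. Technician goes back to the basement alone.
11. Technician goes to the rooftop with the lift-bot.
12. Technician goes back to the basement alone.
13. Technician goes to the rooftop with the grip-bot.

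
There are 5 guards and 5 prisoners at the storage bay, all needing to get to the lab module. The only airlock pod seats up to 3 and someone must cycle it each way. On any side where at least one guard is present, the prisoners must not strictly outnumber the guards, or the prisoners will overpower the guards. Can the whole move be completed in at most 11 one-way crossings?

Yes

Yes — this plan uses 11 crossings (≤ 11):
1. 2 prisoners → the lab module.  (the storage bay: 5G 3P; the lab module: 0G 2P)
2. 1 prisoner ← the storage bay.  (the storage bay: 5G 4P; the lab module: 0G 1P)
3. 3 prisoners → the lab module.  (the storage bay: 5G 1P; the lab module: 0G 4P)
4. 1 prisoner ← the storage bay.  (the storage bay: 5G 2P; the lab module: 0G 3P)
5. 3 guards → the lab module.  (the storage bay: 2G 2P; the lab module: 3G 3P)
6. 1 guard and 1 prisoner ← the storage bay.  (the storage bay: 3G 3P; the lab module: 2G 2P)
7. 3 guards → the lab module.  (the storage bay: 0G 3P; the lab module: 5G 2P)
8. 1 prisoner ← the storage bay.  (the storage bay: 0G 4P; the lab module: 5G 1P)
9. 2 prisoners → the lab module.  (the storage bay: 0G 2P; the lab module: 5G 3P)
10. 1 prisoner ← the storage bay.  (the storage bay: 0G 3P; the lab module: 5G 2P)
11. 3 prisoners → the lab module.  (the storage bay: 0G 0P; the lab module: 5G 5P)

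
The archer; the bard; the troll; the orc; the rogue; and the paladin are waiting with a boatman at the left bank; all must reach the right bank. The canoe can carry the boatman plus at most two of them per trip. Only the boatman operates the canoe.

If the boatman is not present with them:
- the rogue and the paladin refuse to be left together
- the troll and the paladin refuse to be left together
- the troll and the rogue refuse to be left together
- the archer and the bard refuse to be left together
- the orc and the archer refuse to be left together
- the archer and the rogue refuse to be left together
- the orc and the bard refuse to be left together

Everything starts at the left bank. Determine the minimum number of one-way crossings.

Whatever the first load, the items left behind include a forbidden pair without the boatman. No opening move is safe, so no plan exists.

impossible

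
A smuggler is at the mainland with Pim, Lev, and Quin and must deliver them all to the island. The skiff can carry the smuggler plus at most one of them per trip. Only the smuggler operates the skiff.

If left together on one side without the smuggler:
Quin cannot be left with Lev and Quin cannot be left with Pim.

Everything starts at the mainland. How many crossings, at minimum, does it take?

Counting alone: the smuggler can take at most 1 across per trip to the island, so moving all 3 needs at least 3 loaded trips out, with a return between consecutive ones — at least 5 crossings.
The safety rule pushes this higher. Following every safe sequence of crossings, the most of the 3 that can be at the island as the skiff arrives there on crossing 5 is 2 — never all 3.
So no plan with fewer than 7 crossings exists, and this one achieves 7:
1. Smuggler goes to the island with Quin.
2. Smuggler goes back to the mainland alone.
3. Smuggler goes to the island with Pim.
4. Smuggler goes back to the mainland with Quin.
5. Smuggler goes to the island with Lev.
6. Smuggler goes back to the mainland alone.
7. Smuggler goes to the island with Quin.

7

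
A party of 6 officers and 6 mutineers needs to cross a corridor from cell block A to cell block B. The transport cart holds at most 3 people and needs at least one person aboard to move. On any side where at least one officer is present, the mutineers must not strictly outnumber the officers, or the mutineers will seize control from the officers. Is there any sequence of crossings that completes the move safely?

No

Following every safe sequence of crossings from the start, the most of the 12 that can be at cell block B as the transport cart arrives there on crossings 1, 3, 5 is 3, 5, 6 respectively; the best ever achieved is 6 of 12.
From crossing 7 on, no configuration arises that was not already reachable earlier: only 17 distinct safe configurations (who is on which side, and where the transport cart is) can ever be reached, none of them has everyone across, and every continuation just revisits them. They are: 0 officers + 0 mutineers across (transport cart back at the start); 0 officers + 1 mutineer across (transport cart there); 0 officers + 1 mutineer across (transport cart back at the start); 0 officers + 2 mutineers across (transport cart there); 0 officers + 2 mutineers across (transport cart back at the start); 0 officers + 3 mutineers across (transport cart there); 0 officers + 3 mutineers across (transport cart back at the start); 0 officers + 4 mutineers across (transport cart there); 0 officers + 4 mutineers across (transport cart back at the start); 0 officers + 5 mutineers across (transport cart there); 0 officers + 5 mutineers across (transport cart back at the start); 0 officers + 6 mutineers across (transport cart there); 1 officer + 1 mutineer across (transport cart there); 1 officer + 1 mutineer across (transport cart back at the start); 2 officers + 2 mutineers across (transport cart there); 2 officers + 2 mutineers across (transport cart back at the start); 3 officers + 3 mutineers across (transport cart there). So no valid plan exists.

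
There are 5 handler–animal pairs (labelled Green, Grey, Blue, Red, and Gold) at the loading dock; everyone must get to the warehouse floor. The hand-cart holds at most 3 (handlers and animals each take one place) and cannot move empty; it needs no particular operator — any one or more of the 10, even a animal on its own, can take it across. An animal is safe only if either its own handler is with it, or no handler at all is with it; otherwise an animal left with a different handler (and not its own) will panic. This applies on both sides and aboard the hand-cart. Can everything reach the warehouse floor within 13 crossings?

Yes — this plan uses 11 crossings (≤ 13):
1. animal Green and handler Green cross → the warehouse floor.
2. handler Green crosses ← the loading dock.
3. animal Blue, animal Grey, and animal Red cross → the warehouse floor.
4. animal Green crosses ← the loading dock.
5. handler Blue, handler Grey, and handler Red cross → the warehouse floor.
6. animal Grey and handler Grey cross ← the loading dock.
7. handler Gold, handler Green, and handler Grey cross → the warehouse floor.
8. animal Blue crosses ← the loading dock.
9. animal Green and animal Grey cross → the warehouse floor.
10. animal Green crosses ← the loading dock.
11. animal Blue, animal Gold, and animal Green cross → the warehouse floor.

Yes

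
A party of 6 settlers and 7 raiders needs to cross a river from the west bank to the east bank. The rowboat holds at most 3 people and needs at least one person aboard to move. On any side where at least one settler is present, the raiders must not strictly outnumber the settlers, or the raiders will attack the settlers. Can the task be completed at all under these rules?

The raiders already outnumber the settlers at the west bank before anyone moves, so the starting position itself is disallowed.

No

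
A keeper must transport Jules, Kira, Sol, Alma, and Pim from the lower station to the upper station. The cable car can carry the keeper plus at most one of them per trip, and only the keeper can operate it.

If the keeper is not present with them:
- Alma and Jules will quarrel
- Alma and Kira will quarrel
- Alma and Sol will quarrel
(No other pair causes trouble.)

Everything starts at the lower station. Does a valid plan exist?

No

Following every safe sequence of crossings from the start, the most of the 5 that can be at the upper station as the cable car arrives there on crossings 1, 3, 5 is 1, 2, 3 respectively; the best ever achieved is 3 of 5.
From crossing 7 on, no configuration arises that was not already reachable earlier: only 18 distinct safe configurations (who is on which side, and where the cable car is) can ever be reached, none of them has everyone across, and every continuation just revisits them. So no valid plan exists.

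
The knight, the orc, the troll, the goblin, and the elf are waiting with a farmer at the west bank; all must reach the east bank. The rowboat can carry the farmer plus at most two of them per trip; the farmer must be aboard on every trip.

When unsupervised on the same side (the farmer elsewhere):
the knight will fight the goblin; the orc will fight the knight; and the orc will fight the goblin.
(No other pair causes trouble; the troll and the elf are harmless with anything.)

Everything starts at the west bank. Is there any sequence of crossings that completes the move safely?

Yes

1. Farmer goes to the east bank with the knight and the orc.
2. Farmer goes back to the west bank with the knight.
3. Farmer goes to the east bank with the knight and the troll.
4. Farmer goes back to the west bank with the knight.
5. Farmer goes to the east bank with the elf and the knight.
6. Farmer goes back to the west bank with the knight.
7. Farmer goes to the east bank with the goblin and the knight.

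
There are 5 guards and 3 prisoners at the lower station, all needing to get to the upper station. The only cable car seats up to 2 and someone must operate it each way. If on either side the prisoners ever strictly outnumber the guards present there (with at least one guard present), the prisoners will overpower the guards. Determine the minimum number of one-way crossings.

13

Counting alone: each trip to the upper station takes at most 2 across and each return brings at least 1 back, so after t trips out (and t−1 returns) at most 2t − (t−1) of the 8 are across; that first reaches 8 at t = 7, so at least 13 crossings are needed.
The plan below uses exactly 13 crossings, so it is optimal:
1. 2 prisoners → the upper station.  (the lower station: 5G 1P; the upper station: 0G 2P)
2. 1 prisoner ← the lower station.  (the lower station: 5G 2P; the upper station: 0G 1P)
3. 2 prisoners → the upper station.  (the lower station: 5G 0P; the upper station: 0G 3P)
4. 1 prisoner ← the lower station.  (the lower station: 5G 1P; the upper station: 0G 2P)
5. 2 guards → the upper station.  (the lower station: 3G 1P; the upper station: 2G 2P)
6. 1 prisoner ← the lower station.  (the lower station: 3G 2P; the upper station: 2G 1P)
7. 1 guard and 1 prisoner → the upper station.  (the lower station: 2G 1P; the upper station: 3G 2P)
8. 1 prisoner ← the lower station.  (the lower station: 2G 2P; the upper station: 3G 1P)
9. 2 prisoners → the upper station.  (the lower station: 2G 0P; the upper station: 3G 3P)
10. 1 prisoner ← the lower station.  (the lower station: 2G 1P; the upper station: 3G 2P)
11. 1 guard and 1 prisoner → the upper station.  (the lower station: 1G 0P; the upper station: 4G 3P)
12. 1 prisoner ← the lower station.  (the lower station: 1G 1P; the upper station: 4G 2P)
13. 1 guard and 1 prisoner → the upper station.  (the lower station: 0G 0P; the upper station: 5G 3P)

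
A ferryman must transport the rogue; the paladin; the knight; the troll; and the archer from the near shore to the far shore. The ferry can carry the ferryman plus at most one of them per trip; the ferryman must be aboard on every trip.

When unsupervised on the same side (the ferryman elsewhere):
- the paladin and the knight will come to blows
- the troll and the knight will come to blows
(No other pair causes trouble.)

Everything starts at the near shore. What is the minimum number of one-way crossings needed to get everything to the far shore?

11

Counting alone: the ferryman can take at most 1 across per trip to the far shore, so moving all 5 needs at least 5 loaded trips out, with a return between consecutive ones — at least 9 crossings.
The safety rule pushes this higher. Following every safe sequence of crossings, the most of the 5 that can be at the far shore as the ferry arrives there on crossing 9 is 4 — never all 5.
So no plan with fewer than 11 crossings exists, and this one achieves 11:
1. Ferryman goes to the far shore with the knight.  [the near shore: the archer, the paladin, the rogue, the troll | the far shore: the knight]
2. Ferryman goes back to the near shore alone.  [the near shore: the archer, the paladin, the rogue, the troll | the far shore: the knight]
3. Ferryman goes to the far shore with the rogue.  [the near shore: the archer, the paladin, the troll | the far shore: the knight, the rogue]
4. Ferryman goes back to the near shore alone.  [the near shore: the archer, the paladin, the troll | the far shore: the knight, the rogue]
5. Ferryman goes to the far shore with the paladin.  [the near shore: the archer, the troll | the far shore: the knight, the paladin, the rogue]
6. Ferryman goes back to the near shore with the knight.  [the near shore: the archer, the knight, the troll | the far shore: the paladin, the rogue]
7. Ferryman goes to the far shore with the troll.  [the near shore: the archer, the knight | the far shore: the paladin, the rogue, the troll]
8. Ferryman goes back to the near shore alone.  [the near shore: the archer, the knight | the far shore: the paladin, the rogue, the troll]
9. Ferryman goes to the far shore with the archer.  [the near shore: the knight | the far shore: the archer, the paladin, the rogue, the troll]
10. Ferryman goes back to the near shore alone.  [the near shore: the knight | the far shore: the archer, the paladin, the rogue, the troll]
11. Ferryman goes to the far shore with the knight.  [the near shore: — | the far shore: the archer, the knight, the paladin, the rogue, the troll]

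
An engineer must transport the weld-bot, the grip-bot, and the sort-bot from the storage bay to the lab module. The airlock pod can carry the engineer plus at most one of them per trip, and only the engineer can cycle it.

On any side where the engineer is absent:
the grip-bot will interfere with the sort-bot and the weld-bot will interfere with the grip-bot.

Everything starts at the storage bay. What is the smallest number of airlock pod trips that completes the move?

7

Counting alone: the engineer can take at most 1 across per trip to the lab module, so moving all 3 needs at least 3 loaded trips out, with a return between consecutive ones — at least 5 crossings.
The safety rule pushes this higher. Following every safe sequence of crossings, the most of the 3 that can be at the lab module as the airlock pod arrives there on crossing 5 is 2 — never all 3.
So no plan with fewer than 7 crossings exists, and this one achieves 7:
1. Engineer goes to the lab module with the grip-bot.
2. Engineer goes back to the storage bay alone.
3. Engineer goes to the lab module with the weld-bot.
4. Engineer goes back to the storage bay with the grip-bot.
5. Engineer goes to the lab module with the sort-bot.
6. Engineer goes back to the storage bay alone.
7. Engineer goes to the lab module with the grip-bot.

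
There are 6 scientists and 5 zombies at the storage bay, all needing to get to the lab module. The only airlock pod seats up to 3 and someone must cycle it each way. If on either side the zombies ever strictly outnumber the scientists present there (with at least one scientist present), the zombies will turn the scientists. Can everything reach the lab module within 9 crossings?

Yes

Yes — this plan uses 9 crossings (≤ 9):
1. 3 zombies → the lab module.  (the storage bay: 6S 2Z; the lab module: 0S 3Z)
2. 1 zombie ← the storage bay.  (the storage bay: 6S 3Z; the lab module: 0S 2Z)
3. 3 scientists → the lab module.  (the storage bay: 3S 3Z; the lab module: 3S 2Z)
4. 1 scientist ← the storage bay.  (the storage bay: 4S 3Z; the lab module: 2S 2Z)
5. 2 scientists and 1 zombie → the lab module.  (the storage bay: 2S 2Z; the lab module: 4S 3Z)
6. 1 scientist ← the storage bay.  (the storage bay: 3S 2Z; the lab module: 3S 3Z)
7. 2 scientists and 1 zombie → the lab module.  (the storage bay: 1S 1Z; the lab module: 5S 4Z)
8. 1 scientist ← the storage bay.  (the storage bay: 2S 1Z; the lab module: 4S 4Z)
9. 2 scientists and 1 zombie → the lab module.  (the storage bay: 0S 0Z; the lab module: 6S 5Z)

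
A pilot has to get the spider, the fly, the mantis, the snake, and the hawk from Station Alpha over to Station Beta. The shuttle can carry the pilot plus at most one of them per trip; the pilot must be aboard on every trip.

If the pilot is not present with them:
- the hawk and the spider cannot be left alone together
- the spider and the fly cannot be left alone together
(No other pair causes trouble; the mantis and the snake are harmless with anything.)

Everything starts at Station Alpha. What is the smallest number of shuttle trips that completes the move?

11

Counting alone: the pilot can take at most 1 across per trip to Station Beta, so moving all 5 needs at least 5 loaded trips out, with a return between consecutive ones — at least 9 crossings.
The safety rule pushes this higher. Following every safe sequence of crossings, the most of the 5 that can be at Station Beta as the shuttle arrives there on crossing 9 is 4 — never all 5.
So no plan with fewer than 11 crossings exists, and this one achieves 11:
1. Pilot goes to Station Beta with the spider.  [Station Alpha: the fly, the hawk, the mantis, the snake | Station Beta: the spider]
2. Pilot goes back to Station Alpha alone.  [Station Alpha: the fly, the hawk, the mantis, the snake | Station Beta: the spider]
3. Pilot goes to Station Beta with the fly.  [Station Alpha: the hawk, the mantis, the snake | Station Beta: the fly, the spider]
4. Pilot goes back to Station Alpha with the spider.  [Station Alpha: the hawk, the mantis, the snake, the spider | Station Beta: the fly]
5. Pilot goes to Station Beta with the hawk.  [Station Alpha: the mantis, the snake, the spider | Station Beta: the fly, the hawk]
6. Pilot goes back to Station Alpha alone.  [Station Alpha: the mantis, the snake, the spider | Station Beta: the fly, the hawk]
7. Pilot goes to Station Beta with the mantis.  [Station Alpha: the snake, the spider | Station Beta: the fly, the hawk, the mantis]
8. Pilot goes back to Station Alpha alone.  [Station Alpha: the snake, the spider | Station Beta: the fly, the hawk, the mantis]
9. Pilot goes to Station Beta with the snake.  [Station Alpha: the spider | Station Beta: the fly, the hawk, the mantis, the snake]
10. Pilot goes back to Station Alpha alone.  [Station Alpha: the spider | Station Beta: the fly, the hawk, the mantis, the snake]
11. Pilot goes to Station Beta with the spider.  [Station Alpha: — | Station Beta: the fly, the hawk, the mantis, the snake, the spider]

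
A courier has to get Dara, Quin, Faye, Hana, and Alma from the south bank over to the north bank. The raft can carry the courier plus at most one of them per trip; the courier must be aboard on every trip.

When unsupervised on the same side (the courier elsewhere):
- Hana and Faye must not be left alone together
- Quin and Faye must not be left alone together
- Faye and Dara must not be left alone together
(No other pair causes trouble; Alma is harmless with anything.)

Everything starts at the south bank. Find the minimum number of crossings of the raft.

impossible

Following every safe sequence of crossings from the start, the most of the 5 that can be at the north bank as the raft arrives there on crossings 1, 3, 5 is 1, 2, 3 respectively; the best ever achieved is 3 of 5.
From crossing 7 on, no configuration arises that was not already reachable earlier: only 18 distinct safe configurations (who is on which side, and where the raft is) can ever be reached, none of them has everyone across, and every continuation just revisits them. So no valid plan exists.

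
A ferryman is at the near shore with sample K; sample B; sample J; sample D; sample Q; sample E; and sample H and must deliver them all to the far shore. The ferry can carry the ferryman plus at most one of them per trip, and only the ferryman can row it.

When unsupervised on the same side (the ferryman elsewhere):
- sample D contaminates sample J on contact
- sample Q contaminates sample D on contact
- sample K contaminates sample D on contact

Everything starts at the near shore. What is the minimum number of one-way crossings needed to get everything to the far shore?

impossible

Following every safe sequence of crossings from the start, the most of the 7 that can be at the far shore as the ferry arrives there on crossings 1, 3, 5, 7, 9 is 1, 2, 3, 4, 5 respectively; the best ever achieved is 5 of 7.
From crossing 11 on, no configuration arises that was not already reachable earlier: only 72 distinct safe configurations (who is on which side, and where the ferry is) can ever be reached, none of them has everyone across, and every continuation just revisits them. So no valid plan exists.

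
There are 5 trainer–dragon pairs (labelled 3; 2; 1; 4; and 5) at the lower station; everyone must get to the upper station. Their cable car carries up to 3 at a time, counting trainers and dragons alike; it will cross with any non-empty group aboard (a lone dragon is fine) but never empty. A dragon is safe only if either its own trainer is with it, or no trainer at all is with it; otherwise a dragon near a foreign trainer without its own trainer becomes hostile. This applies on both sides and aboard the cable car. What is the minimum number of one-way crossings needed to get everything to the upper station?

11

Counting alone: each trip to the upper station takes at most 3 across and each return brings at least 1 back, so after t trips out (and t−1 returns) at most 3t − (t−1) of the 10 are across; that first reaches 10 at t = 5, so at least 9 crossings are needed.
The safety rule pushes this higher. Following every safe sequence of crossings, the most of the 10 that can be at the upper station as the cable car arrives there on crossing 9 is 9 — never all 10.
So no plan with fewer than 11 crossings exists, and this one achieves 11:
1. dragon 3 and trainer 3 cross → the upper station.
2. trainer 3 crosses ← the lower station.
3. dragon 1, dragon 2, and dragon 4 cross → the upper station.
4. dragon 3 crosses ← the lower station.
5. trainer 1, trainer 2, and trainer 4 cross → the upper station.
6. dragon 2 and trainer 2 cross ← the lower station.
7. trainer 2, trainer 3, and trainer 5 cross → the upper station.
8. dragon 1 crosses ← the lower station.
9. dragon 2 and dragon 3 cross → the upper station.
10. dragon 3 crosses ← the lower station.
11. dragon 1, dragon 3, and dragon 5 cross → the upper station.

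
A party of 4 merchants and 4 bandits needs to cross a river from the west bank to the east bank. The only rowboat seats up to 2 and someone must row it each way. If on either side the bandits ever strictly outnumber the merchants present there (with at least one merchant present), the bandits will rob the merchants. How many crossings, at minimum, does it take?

Following every safe sequence of crossings from the start, the most of the 8 that can be at the east bank as the rowboat arrives there on crossings 1, 3, 5 is 2, 3, 4 respectively; the best ever achieved is 4 of 8.
From crossing 7 on, no configuration arises that was not already reachable earlier: only 11 distinct safe configurations (who is on which side, and where the rowboat is) can ever be reached, none of them has everyone across, and every continuation just revisits them. They are: 0 merchants + 0 bandits across (rowboat back at the start); 0 merchants + 1 bandit across (rowboat there); 0 merchants + 1 bandit across (rowboat back at the start); 0 merchants + 2 bandits across (rowboat there); 0 merchants + 2 bandits across (rowboat back at the start); 0 merchants + 3 bandits across (rowboat there); 0 merchants + 3 bandits across (rowboat back at the start); 0 merchants + 4 bandits across (rowboat there); 1 merchant + 1 bandit across (rowboat there); 1 merchant + 1 bandit across (rowboat back at the start); 2 merchants + 2 bandits across (rowboat there). So no valid plan exists.

impossible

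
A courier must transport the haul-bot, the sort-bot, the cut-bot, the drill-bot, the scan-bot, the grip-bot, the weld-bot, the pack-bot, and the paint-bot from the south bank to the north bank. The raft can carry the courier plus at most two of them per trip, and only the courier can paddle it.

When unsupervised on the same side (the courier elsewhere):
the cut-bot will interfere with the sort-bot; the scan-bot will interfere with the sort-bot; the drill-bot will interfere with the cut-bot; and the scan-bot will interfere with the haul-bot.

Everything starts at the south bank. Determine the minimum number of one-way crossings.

11

Counting alone: the courier can take at most 2 across per trip to the north bank, so moving all 9 needs at least 5 loaded trips out, with a return between consecutive ones — at least 9 crossings.
The safety rule pushes this higher. Following every safe sequence of crossings, the most of the 9 that can be at the north bank as the raft arrives there on crossing 9 is 8 — never all 9.
So no plan with fewer than 11 crossings exists, and this one achieves 11:
1. Courier goes to the north bank with the cut-bot and the scan-bot.  [the south bank: the drill-bot, the grip-bot, the haul-bot, the pack-bot, the paint-bot, the sort-bot, the weld-bot | the north bank: the cut-bot, the scan-bot]
2. Courier goes back to the south bank alone.  [the south bank: the drill-bot, the grip-bot, the haul-bot, the pack-bot, the paint-bot, the sort-bot, the weld-bot | the north bank: the cut-bot, the scan-bot]
3. Courier goes to the north bank with the haul-bot.  [the south bank: the drill-bot, the grip-bot, the pack-bot, the paint-bot, the sort-bot, the weld-bot | the north bank: the cut-bot, the haul-bot, the scan-bot]
4. Courier goes back to the south bank with the scan-bot.  [the south bank: the drill-bot, the grip-bot, the pack-bot, the paint-bot, the scan-bot, the sort-bot, the weld-bot | the north bank: the cut-bot, the haul-bot]
5. Courier goes to the north bank with the drill-bot and the sort-bot.  [the south bank: the grip-bot, the pack-bot, the paint-bot, the scan-bot, the weld-bot | the north bank: the cut-bot, the drill-bot, the haul-bot, the sort-bot]
6. Courier goes back to the south bank with the cut-bot.  [the south bank: the cut-bot, the grip-bot, the pack-bot, the paint-bot, the scan-bot, the weld-bot | the north bank: the drill-bot, the haul-bot, the sort-bot]
7. Courier goes to the north bank with the grip-bot and the weld-bot.  [the south bank: the cut-bot, the pack-bot, the paint-bot, the scan-bot | the north bank: the drill-bot, the grip-bot, the haul-bot, the sort-bot, the weld-bot]
8. Courier goes back to the south bank alone.  [the south bank: the cut-bot, the pack-bot, the paint-bot, the scan-bot | the north bank: the drill-bot, the grip-bot, the haul-bot, the sort-bot, the weld-bot]
9. Courier goes to the north bank with the pack-bot and the paint-bot.  [the south bank: the cut-bot, the scan-bot | the north bank: the drill-bot, the grip-bot, the haul-bot, the pack-bot, the paint-bot, the sort-bot, the weld-bot]
10. Courier goes back to the south bank alone.  [the south bank: the cut-bot, the scan-bot | the north bank: the drill-bot, the grip-bot, the haul-bot, the pack-bot, the paint-bot, the sort-bot, the weld-bot]
11. Courier goes to the north bank with the cut-bot and the scan-bot.  [the south bank: — | the north bank: the cut-bot, the drill-bot, the grip-bot, the haul-bot, the pack-bot, the paint-bot, the scan-bot, the sort-bot, the weld-bot]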